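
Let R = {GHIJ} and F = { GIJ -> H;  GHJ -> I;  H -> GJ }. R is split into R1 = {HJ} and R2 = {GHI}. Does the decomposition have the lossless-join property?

Yes

Common attributes: R1 ∩ R2 = {H}.
Closure of {H}: H → GJ applies, adding GJ; GHJ → I applies, adding I. So (H)⁺ = {GHIJ}.
This closure contains every attribute of R1, so R1 ∩ R2 → R1. The join is lossless.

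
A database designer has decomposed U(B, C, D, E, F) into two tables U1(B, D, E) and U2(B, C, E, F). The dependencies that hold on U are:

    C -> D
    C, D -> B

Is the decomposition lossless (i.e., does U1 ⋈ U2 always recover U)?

Common attributes: U1 ∩ U2 = {B, E}.
No dependency enlarges {B, E}, so (B, E)⁺ = {B, E}.
The closure contains neither all of U1 = {B, D, E} nor all of U2 = {B, C, E, F}, so the common attributes are not a superkey of either fragment. The join is lossy.

No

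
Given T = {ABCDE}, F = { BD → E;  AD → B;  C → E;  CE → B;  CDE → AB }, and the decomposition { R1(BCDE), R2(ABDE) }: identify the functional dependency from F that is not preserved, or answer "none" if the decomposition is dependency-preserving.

Check CDE → AB: no single fragment contains all of {ABCDE}, and the restricted closure of {CDE} across the fragments never reaches {AB}.
BD → E is preserved.
AD → B is preserved.
C → E is preserved.
CE → B is preserved.

CDE → AB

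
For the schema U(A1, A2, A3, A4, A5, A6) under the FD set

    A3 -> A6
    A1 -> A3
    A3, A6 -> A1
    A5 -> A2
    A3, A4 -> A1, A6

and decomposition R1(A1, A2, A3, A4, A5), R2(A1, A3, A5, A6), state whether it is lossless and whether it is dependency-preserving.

Lossless test: (A1, A3, A5)⁺ = {A1, A2, A3, A5, A6}, which contains all of one fragment — lossless.
Dependency preservation: A3, A4 → A1, A6 is not contained in any single fragment, but the restricted closure of its left-hand side across the fragments still reaches the right-hand side; the remaining FDs each lie inside some fragment. All dependencies are preserved.

lossless and dependency-preserving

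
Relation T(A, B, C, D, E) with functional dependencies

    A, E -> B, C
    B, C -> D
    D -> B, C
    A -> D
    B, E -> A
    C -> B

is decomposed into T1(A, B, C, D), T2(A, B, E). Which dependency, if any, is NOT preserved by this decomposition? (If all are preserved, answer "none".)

none

A, E → B, C: restricted closure across fragments reaches B, C.
B, C → D lies within T1.
D → B, C lies within T1.
A → D lies within T1.
B, E → A lies within T2.
C → B lies within T1.
Every dependency is enforceable on the fragments, so the decomposition is dependency-preserving.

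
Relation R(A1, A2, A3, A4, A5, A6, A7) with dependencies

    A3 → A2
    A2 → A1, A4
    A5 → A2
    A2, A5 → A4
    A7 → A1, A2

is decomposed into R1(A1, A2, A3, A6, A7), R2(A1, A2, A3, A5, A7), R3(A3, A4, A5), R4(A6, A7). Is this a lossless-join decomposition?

Chase test. Columns are A1, A2, A3, A4, A5, A6, A7; row i has aⱼ where attribute j ∈ Ri, else bᵢⱼ.
Initial tableau (one row per fragment):
  row 1: a1 a2 a3 b14 b15 a6 a7
  row 2: a1 a2 a3 b24 a5 b26 a7
  row 3: b31 b32 a3 a4 a5 b36 b37
  row 4: b41 b42 b43 b44 b45 a6 a7
Rows 1 and 3 agree on A3; apply A3→A2 and equate their A2 entries.
Rows 1 and 2 agree on A2; apply A2→A1, A4 and equate their A1, A4 entries.
Rows 1 and 3 agree on A2; apply A2→A1, A4 and equate their A1, A4 entries.
Rows 1 and 4 agree on A7; apply A7→A1, A2 and equate their A1, A2 entries.
Rows 1 and 4 agree on A2; apply A2→A1, A4 and equate their A1, A4 entries.
No row becomes fully distinguished — the join is lossy.

No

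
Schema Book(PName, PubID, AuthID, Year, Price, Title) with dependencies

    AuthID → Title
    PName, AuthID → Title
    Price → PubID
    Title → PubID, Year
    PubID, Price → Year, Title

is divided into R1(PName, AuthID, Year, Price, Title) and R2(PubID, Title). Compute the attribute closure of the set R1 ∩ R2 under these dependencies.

R1 ∩ R2 = {Title}.
Title → PubID, Year applies, adding PubID, Year
Closure: {PubID, Year, Title}.

PubID, Year, Title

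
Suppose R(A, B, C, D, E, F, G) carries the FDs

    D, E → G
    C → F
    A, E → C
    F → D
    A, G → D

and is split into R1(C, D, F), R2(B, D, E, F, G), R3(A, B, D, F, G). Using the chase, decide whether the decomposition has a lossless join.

Chase test. Columns are A, B, C, D, E, F, G; row i has aⱼ where attribute j ∈ Ri, else bᵢⱼ.
Initial tableau (one row per fragment):
  row 1: b11 b12 a3 a4 b15 a6 b17
  row 2: b21 a2 b23 a4 a5 a6 a7
  row 3: a1 a2 b33 a4 b35 a6 a7
No row becomes fully distinguished — the join is lossy.

No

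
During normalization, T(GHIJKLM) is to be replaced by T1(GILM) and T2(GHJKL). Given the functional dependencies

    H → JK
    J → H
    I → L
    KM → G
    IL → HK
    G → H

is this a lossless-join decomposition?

Common attributes: T1 ∩ T2 = {GL}.
Closure of {GL}: G → H applies, adding H; H → JK applies, adding JK. So (GL)⁺ = {GHJKL}.
This closure contains every attribute of T2, so T1 ∩ T2 → T2. The join is lossless.

Yes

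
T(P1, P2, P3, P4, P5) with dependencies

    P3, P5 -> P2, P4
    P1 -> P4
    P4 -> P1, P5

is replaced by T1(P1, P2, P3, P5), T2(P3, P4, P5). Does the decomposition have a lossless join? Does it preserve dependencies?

lossless but not dependency-preserving

Lossless test: (P3, P5)⁺ = {P1, P2, P3, P4, P5}, which contains all of one fragment — lossless.
Dependency preservation: the restricted closure of {P1} across the fragments never reaches {P4}, so P1 → P4 cannot be enforced without a join — not preserved.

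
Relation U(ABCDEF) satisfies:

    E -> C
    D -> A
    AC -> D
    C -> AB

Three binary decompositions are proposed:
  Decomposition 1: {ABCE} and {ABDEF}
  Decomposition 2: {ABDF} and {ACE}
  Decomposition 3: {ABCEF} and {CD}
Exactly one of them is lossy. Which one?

Decomposition 1: common = {ABE}, closure = {ABCDE} → lossless.
Decomposition 2: common = {A}, closure = {A} → lossy.
Decomposition 3: common = {C}, closure = {ABCD} → lossless.

Decomposition 2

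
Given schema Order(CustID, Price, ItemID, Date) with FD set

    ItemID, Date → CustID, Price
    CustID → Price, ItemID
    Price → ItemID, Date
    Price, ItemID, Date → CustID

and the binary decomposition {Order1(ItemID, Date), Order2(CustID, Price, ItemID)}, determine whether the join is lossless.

No

Common attributes: Order1 ∩ Order2 = {ItemID}.
No dependency enlarges {ItemID}, so (ItemID)⁺ = {ItemID}.
The closure contains neither all of Order1 = {ItemID, Date} nor all of Order2 = {CustID, Price, ItemID}, so the common attributes are not a superkey of either fragment. The join is lossy.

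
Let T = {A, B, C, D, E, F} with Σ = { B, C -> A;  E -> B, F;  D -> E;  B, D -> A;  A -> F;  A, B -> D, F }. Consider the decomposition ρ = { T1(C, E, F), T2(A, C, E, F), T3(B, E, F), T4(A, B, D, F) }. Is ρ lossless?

Chase test. Columns are A, B, C, D, E, F; row i has aⱼ where attribute j ∈ Ti, else bᵢⱼ.
Initial tableau (one row per fragment):
  row 1: b11 b12 a3 b14 a5 a6
  row 2: a1 b22 a3 b24 a5 a6
  row 3: b31 a2 b33 b34 a5 a6
  row 4: a1 a2 b43 a4 b45 a6
Rows 1 and 2 agree on E; apply E→B, F and equate their B, F entries.
Rows 1 and 3 agree on E; apply E→B, F and equate their B, F entries.
Rows 2 and 4 agree on A, B; apply A, B→D, F and equate their D, F entries.
Rows 1 and 2 agree on B, C; apply B, C→A and equate their A entries.
Rows 2 and 4 agree on D; apply D→E and equate their E entries.
Rows 1 and 2 agree on A, B; apply A, B→D, F and equate their D, F entries.
Row 1 is now all distinguished symbols — the join is lossless.

Yes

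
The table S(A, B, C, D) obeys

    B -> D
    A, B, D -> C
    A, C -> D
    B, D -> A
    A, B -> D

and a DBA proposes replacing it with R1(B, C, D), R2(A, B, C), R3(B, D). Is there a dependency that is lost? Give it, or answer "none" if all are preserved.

A, C -> D

Check A, C → D: no single fragment contains all of {A, C, D}, and the restricted closure of {A, C} across the fragments never reaches {D}.
B → D is preserved.
A, B, D → C is preserved.
B, D → A is preserved.
A, B → D is preserved.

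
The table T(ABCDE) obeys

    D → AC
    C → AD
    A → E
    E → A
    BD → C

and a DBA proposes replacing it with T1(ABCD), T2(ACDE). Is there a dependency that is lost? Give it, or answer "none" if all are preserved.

none

D → AC lies within T1.
C → AD lies within T1.
A → E lies within T2.
E → A lies within T2.
BD → C lies within T1.
Every dependency is enforceable on the fragments, so the decomposition is dependency-preserving.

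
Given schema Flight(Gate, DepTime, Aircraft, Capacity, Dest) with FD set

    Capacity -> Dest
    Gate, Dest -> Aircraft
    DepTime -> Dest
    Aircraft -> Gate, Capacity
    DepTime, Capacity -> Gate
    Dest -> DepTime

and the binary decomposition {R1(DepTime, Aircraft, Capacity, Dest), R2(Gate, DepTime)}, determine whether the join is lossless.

Common attributes: R1 ∩ R2 = {DepTime}.
Closure of {DepTime}: DepTime → Dest applies, adding Dest. So (DepTime)⁺ = {DepTime, Dest}.
The closure contains neither all of R1 = {DepTime, Aircraft, Capacity, Dest} nor all of R2 = {Gate, DepTime}, so the common attributes are not a superkey of either fragment. The join is lossy.

No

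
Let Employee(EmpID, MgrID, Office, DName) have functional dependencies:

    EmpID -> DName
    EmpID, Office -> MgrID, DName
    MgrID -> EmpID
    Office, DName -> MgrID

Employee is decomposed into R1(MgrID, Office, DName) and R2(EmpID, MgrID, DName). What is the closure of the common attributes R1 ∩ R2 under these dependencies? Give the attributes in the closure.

EmpID, MgrID, DName

R1 ∩ R2 = {MgrID, DName}.
MgrID → EmpID applies, adding EmpID
Closure: {EmpID, MgrID, DName}.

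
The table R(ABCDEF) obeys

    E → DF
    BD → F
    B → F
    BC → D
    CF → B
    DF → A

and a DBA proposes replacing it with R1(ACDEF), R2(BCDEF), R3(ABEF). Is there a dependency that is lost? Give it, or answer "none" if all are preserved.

none

E → DF lies within R1.
BD → F lies within R2.
B → F lies within R2.
BC → D lies within R2.
CF → B lies within R2.
DF → A lies within R1.
Every dependency is enforceable on the fragments, so the decomposition is dependency-preserving.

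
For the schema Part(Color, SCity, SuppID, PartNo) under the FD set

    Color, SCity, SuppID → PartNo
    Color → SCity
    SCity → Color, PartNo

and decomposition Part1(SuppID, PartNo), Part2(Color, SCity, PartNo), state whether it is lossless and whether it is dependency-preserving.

Lossless test: (PartNo)⁺ = {PartNo}, which is a superkey of neither fragment — lossy.
Dependency preservation: Color, SCity, SuppID → PartNo is not contained in any single fragment, but the restricted closure of its left-hand side across the fragments still reaches the right-hand side; the remaining FDs each lie inside some fragment. All dependencies are preserved.

lossy but dependency-preserving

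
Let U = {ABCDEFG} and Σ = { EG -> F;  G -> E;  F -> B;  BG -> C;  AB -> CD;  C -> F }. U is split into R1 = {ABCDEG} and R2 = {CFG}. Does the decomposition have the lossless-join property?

Yes

Common attributes: R1 ∩ R2 = {CG}.
Closure of {CG}: G → E applies, adding E; C → F applies, adding F; F → B applies, adding B. So (CG)⁺ = {BCEFG}.
This closure contains every attribute of R2, so R1 ∩ R2 → R2. The join is lossless.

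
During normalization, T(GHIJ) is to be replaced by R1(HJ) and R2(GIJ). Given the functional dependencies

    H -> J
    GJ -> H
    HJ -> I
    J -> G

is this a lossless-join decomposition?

Common attributes: R1 ∩ R2 = {J}.
Closure of {J}: J → G applies, adding G; GJ → H applies, adding H; HJ → I applies, adding I. So (J)⁺ = {GHIJ}.
This closure contains every attribute of R1, so R1 ∩ R2 → R1. The join is lossless.

Yes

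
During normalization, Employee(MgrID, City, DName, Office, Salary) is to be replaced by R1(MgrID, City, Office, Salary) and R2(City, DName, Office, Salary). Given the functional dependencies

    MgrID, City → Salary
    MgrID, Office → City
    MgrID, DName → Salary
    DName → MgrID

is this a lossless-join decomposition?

Common attributes: R1 ∩ R2 = {City, Office, Salary}.
No dependency enlarges {City, Office, Salary}, so (City, Office, Salary)⁺ = {City, Office, Salary}.
The closure contains neither all of R1 = {MgrID, City, Office, Salary} nor all of R2 = {City, DName, Office, Salary}, so the common attributes are not a superkey of either fragment. The join is lossy.

No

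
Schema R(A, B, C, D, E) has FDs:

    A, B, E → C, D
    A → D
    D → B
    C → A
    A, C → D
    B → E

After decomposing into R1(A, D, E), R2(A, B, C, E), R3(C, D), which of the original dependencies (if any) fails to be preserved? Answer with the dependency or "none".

D → B

Check D → B: no single fragment contains all of {B, D}, and the restricted closure of {D} across the fragments never reaches {B}.
A, B, E → C, D is preserved.
A → D is preserved.
C → A is preserved.
A, C → D is preserved.
B → E is preserved.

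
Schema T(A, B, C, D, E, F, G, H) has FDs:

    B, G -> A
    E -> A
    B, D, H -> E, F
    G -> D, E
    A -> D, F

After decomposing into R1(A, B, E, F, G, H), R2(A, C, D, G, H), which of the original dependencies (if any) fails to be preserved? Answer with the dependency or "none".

B, D, H -> E, F

Check B, D, H → E, F: no single fragment contains all of {B, D, E, F, H}, and the restricted closure of {B, D, H} across the fragments never reaches {E, F}.
B, G → A is preserved.
E → A is preserved.
G → D, E is preserved.
A → D, F is preserved.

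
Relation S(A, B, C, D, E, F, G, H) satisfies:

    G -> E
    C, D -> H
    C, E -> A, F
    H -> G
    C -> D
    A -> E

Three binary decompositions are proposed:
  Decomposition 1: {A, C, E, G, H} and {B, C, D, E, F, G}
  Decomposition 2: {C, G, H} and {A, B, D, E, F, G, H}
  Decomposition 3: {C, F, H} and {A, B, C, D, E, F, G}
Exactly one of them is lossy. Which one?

Decomposition 2

Decomposition 1: common = {C, E, G}, closure = {A, C, D, E, F, G, H} → lossless.
Decomposition 2: common = {G, H}, closure = {E, G, H} → lossy.
Decomposition 3: common = {C, F}, closure = {A, C, D, E, F, G, H} → lossless.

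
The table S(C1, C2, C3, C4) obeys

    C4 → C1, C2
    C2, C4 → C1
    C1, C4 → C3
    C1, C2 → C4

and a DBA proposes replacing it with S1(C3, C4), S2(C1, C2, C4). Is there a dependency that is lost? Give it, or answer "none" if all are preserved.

none

C4 → C1, C2 lies within S2.
C2, C4 → C1 lies within S2.
C1, C4 → C3: restricted closure across fragments reaches C3.
C1, C2 → C4 lies within S2.
Every dependency is enforceable on the fragments, so the decomposition is dependency-preserving.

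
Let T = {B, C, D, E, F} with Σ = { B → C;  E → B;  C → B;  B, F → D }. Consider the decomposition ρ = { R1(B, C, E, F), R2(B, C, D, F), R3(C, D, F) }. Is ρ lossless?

Yes

Chase test. Columns are B, C, D, E, F; row i has aⱼ where attribute j ∈ Ri, else bᵢⱼ.
Initial tableau (one row per fragment):
  row 1: a1 a2 b13 a4 a5
  row 2: a1 a2 a3 b24 a5
  row 3: b31 a2 a3 b34 a5
Rows 1 and 3 agree on C; apply C→B and equate their B entries.
Rows 1 and 2 agree on B, F; apply B, F→D and equate their D entries.
Row 1 is now all distinguished symbols — the join is lossless.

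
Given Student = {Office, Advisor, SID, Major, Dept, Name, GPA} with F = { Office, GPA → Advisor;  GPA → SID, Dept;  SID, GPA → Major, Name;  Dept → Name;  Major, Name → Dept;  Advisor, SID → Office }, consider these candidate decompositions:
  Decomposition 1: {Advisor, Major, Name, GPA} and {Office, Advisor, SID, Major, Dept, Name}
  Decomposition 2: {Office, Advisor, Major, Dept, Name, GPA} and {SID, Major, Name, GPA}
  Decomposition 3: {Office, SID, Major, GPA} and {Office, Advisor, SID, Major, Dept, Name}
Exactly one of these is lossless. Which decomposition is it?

Decomposition 1: common = {Advisor, Major, Name}, closure = {Advisor, Major, Dept, Name} → lossy.
Decomposition 2: common = {Major, Name, GPA}, closure = {SID, Major, Dept, Name, GPA} → lossless.
Decomposition 3: common = {Office, SID, Major}, closure = {Office, SID, Major} → lossy.

Decomposition 2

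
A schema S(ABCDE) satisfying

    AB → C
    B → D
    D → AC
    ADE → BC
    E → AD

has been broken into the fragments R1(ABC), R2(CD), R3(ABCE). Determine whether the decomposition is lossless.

No

Chase test. Columns are ABCDE; row i has aⱼ where attribute j ∈ Ri, else bᵢⱼ.
Initial tableau (one row per fragment):
  row 1: a1 a2 a3 b14 b15
  row 2: b21 b22 a3 a4 b25
  row 3: a1 a2 a3 b34 a5
Rows 1 and 3 agree on B; apply B→D and equate their D entries.
No row becomes fully distinguished — the join is lossy.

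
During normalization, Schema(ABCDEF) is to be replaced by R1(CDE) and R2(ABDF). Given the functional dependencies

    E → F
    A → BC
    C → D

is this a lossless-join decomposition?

Common attributes: R1 ∩ R2 = {D}.
No dependency enlarges {D}, so (D)⁺ = {D}.
The closure contains neither all of R1 = {CDE} nor all of R2 = {ABDF}, so the common attributes are not a superkey of either fragment. The join is lossy.

No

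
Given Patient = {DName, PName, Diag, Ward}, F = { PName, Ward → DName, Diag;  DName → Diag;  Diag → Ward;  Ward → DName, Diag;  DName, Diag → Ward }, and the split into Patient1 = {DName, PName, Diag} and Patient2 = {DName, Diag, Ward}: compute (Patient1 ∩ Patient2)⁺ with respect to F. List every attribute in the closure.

Patient1 ∩ Patient2 = {DName, Diag}.
Diag → Ward applies, adding Ward
Closure: {DName, Diag, Ward}.

DName, Diag, Ward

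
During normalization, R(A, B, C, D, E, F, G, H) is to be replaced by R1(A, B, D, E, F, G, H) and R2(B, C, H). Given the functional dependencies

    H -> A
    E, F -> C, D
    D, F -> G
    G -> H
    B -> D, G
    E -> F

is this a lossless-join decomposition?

Common attributes: R1 ∩ R2 = {B, H}.
Closure of {B, H}: H → A applies, adding A; B → D, G applies, adding D, G. So (B, H)⁺ = {A, B, D, G, H}.
The closure contains neither all of R1 = {A, B, D, E, F, G, H} nor all of R2 = {B, C, H}, so the common attributes are not a superkey of either fragment. The join is lossy.

No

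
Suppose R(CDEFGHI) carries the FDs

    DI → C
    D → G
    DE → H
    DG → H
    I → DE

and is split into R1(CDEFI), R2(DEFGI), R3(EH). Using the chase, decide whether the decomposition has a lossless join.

No

Chase test. Columns are CDEFGHI; row i has aⱼ where attribute j ∈ Ri, else bᵢⱼ.
Initial tableau (one row per fragment):
  row 1: a1 a2 a3 a4 b15 b16 a7
  row 2: b21 a2 a3 a4 a5 b26 a7
  row 3: b31 b32 a3 b34 b35 a6 b37
Rows 1 and 2 agree on DI; apply DI→C and equate their C entries.
Rows 1 and 2 agree on D; apply D→G and equate their G entries.
Rows 1 and 2 agree on DE; apply DE→H and equate their H entries.
No row becomes fully distinguished — the join is lossy.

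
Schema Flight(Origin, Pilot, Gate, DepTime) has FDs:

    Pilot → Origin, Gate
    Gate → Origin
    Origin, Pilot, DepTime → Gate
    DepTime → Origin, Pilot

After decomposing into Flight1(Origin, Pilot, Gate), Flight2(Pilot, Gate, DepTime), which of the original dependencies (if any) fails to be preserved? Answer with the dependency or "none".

Pilot → Origin, Gate lies within Flight1.
Gate → Origin lies within Flight1.
Origin, Pilot, DepTime → Gate: restricted closure across fragments reaches Gate.
DepTime → Origin, Pilot: restricted closure across fragments reaches Origin, Pilot.
Every dependency is enforceable on the fragments, so the decomposition is dependency-preserving.

none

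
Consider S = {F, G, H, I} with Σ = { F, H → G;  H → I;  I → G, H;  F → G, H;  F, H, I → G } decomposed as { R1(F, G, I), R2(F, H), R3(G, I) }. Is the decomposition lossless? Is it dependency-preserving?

Lossless test (chase): Rows 1 and 3 agree on I; apply I→G, H and equate their G, H entries. Rows 1 and 2 agree on F; apply F→G, H and equate their G, H entries. Rows 1 and 2 agree on H; apply H→I and equate their I entries. Row 1 is now all distinguished symbols — the join is lossless.
Dependency preservation: the restricted closure of {H} across the fragments never reaches {I}, so H → I cannot be enforced without a join — not preserved.

lossless but not dependency-preserving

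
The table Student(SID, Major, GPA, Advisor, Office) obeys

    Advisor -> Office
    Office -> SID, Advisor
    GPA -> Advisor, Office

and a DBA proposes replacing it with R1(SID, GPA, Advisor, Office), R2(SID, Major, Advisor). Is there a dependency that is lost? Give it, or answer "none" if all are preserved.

Advisor → Office lies within R1.
Office → SID, Advisor lies within R1.
GPA → Advisor, Office lies within R1.
Every dependency is enforceable on the fragments, so the decomposition is dependency-preserving.

none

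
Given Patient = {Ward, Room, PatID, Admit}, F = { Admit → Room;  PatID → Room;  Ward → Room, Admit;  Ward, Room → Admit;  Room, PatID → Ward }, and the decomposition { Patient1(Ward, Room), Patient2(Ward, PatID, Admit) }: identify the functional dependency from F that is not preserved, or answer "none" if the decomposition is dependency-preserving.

Admit → Room

Check Admit → Room: no single fragment contains all of {Room, Admit}, and the restricted closure of {Admit} across the fragments never reaches {Room}.
PatID → Room is preserved.
Ward → Room, Admit is preserved.
Ward, Room → Admit is preserved.
Room, PatID → Ward is preserved.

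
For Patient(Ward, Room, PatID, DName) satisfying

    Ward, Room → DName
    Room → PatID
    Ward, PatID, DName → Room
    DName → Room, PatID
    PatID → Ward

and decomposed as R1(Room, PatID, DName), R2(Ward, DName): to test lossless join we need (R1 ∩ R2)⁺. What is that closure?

R1 ∩ R2 = {DName}.
DName → Room, PatID applies, adding Room, PatID
PatID → Ward applies, adding Ward
Closure: {Ward, Room, PatID, DName}.

Ward, Room, PatID, DName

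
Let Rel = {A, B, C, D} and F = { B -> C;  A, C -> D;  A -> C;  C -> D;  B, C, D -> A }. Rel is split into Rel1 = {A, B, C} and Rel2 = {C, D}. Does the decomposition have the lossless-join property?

Common attributes: Rel1 ∩ Rel2 = {C}.
Closure of {C}: C → D applies, adding D. So (C)⁺ = {C, D}.
This closure contains every attribute of Rel2, so Rel1 ∩ Rel2 → Rel2. The join is lossless.

Yes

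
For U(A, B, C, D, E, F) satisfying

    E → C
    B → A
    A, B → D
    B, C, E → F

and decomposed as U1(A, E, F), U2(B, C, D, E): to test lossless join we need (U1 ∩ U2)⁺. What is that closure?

C, E

U1 ∩ U2 = {E}.
E → C applies, adding C
Closure: {C, E}.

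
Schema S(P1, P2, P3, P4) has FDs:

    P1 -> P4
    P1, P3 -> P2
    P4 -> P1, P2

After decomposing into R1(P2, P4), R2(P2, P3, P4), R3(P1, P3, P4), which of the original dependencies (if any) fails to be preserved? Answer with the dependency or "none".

none

P1 → P4 lies within R3.
P1, P3 → P2: restricted closure across fragments reaches P2.
P4 → P1, P2: restricted closure across fragments reaches P1, P2.
Every dependency is enforceable on the fragments, so the decomposition is dependency-preserving.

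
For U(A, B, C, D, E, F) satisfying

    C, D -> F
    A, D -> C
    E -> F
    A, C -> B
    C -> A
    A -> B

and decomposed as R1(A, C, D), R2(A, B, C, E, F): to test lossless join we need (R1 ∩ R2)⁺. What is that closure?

R1 ∩ R2 = {A, C}.
A, C → B applies, adding B
Closure: {A, B, C}.

A, B, C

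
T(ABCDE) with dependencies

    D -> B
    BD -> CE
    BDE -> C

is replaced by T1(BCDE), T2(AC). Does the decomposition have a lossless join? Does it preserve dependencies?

Lossless test: (C)⁺ = {C}, which is a superkey of neither fragment — lossy.
Dependency preservation: every FD's attributes lie within a single fragment, so each can be enforced locally — preserved.

lossy but dependency-preserving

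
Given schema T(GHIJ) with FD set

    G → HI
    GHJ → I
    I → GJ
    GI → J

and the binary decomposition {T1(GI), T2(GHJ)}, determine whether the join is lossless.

Yes

Common attributes: T1 ∩ T2 = {G}.
Closure of {G}: G → HI applies, adding HI; I → GJ applies, adding J. So (G)⁺ = {GHIJ}.
This closure contains every attribute of T1, so T1 ∩ T2 → T1. The join is lossless.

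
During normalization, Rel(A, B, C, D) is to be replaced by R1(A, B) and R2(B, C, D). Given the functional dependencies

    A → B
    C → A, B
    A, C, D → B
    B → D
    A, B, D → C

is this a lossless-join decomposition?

No

Common attributes: R1 ∩ R2 = {B}.
Closure of {B}: B → D applies, adding D. So (B)⁺ = {B, D}.
The closure contains neither all of R1 = {A, B} nor all of R2 = {B, C, D}, so the common attributes are not a superkey of either fragment. The join is lossy.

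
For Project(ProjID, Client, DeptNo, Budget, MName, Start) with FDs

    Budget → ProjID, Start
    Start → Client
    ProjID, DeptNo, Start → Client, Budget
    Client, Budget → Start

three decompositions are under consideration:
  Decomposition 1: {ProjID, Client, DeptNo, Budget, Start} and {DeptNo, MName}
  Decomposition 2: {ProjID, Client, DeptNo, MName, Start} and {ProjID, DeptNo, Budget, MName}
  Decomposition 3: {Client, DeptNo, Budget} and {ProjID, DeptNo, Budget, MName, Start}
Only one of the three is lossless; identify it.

Decomposition 3

Decomposition 1: common = {DeptNo}, closure = {DeptNo} → lossy.
Decomposition 2: common = {ProjID, DeptNo, MName}, closure = {ProjID, DeptNo, MName} → lossy.
Decomposition 3: common = {DeptNo, Budget}, closure = {ProjID, Client, DeptNo, Budget, Start} → lossless.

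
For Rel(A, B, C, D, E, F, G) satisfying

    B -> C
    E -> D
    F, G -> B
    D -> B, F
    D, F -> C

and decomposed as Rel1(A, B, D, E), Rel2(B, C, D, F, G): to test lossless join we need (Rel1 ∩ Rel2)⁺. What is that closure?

Rel1 ∩ Rel2 = {B, D}.
B → C applies, adding C
D → B, F applies, adding F
Closure: {B, C, D, F}.

B, C, D, F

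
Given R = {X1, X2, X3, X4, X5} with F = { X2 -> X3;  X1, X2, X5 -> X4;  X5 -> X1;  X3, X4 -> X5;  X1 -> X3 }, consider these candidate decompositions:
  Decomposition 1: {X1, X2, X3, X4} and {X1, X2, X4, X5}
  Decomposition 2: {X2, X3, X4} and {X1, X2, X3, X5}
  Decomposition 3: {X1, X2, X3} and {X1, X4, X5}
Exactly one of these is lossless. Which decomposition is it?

Decomposition 1: common = {X1, X2, X4}, closure = {X1, X2, X3, X4, X5} → lossless.
Decomposition 2: common = {X2, X3}, closure = {X2, X3} → lossy.
Decomposition 3: common = {X1}, closure = {X1, X3} → lossy.

Decomposition 1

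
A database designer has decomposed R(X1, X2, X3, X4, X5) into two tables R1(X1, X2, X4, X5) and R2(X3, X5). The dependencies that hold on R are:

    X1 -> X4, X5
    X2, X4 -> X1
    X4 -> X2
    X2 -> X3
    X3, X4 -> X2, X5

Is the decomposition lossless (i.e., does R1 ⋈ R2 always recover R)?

Common attributes: R1 ∩ R2 = {X5}.
No dependency enlarges {X5}, so (X5)⁺ = {X5}.
The closure contains neither all of R1 = {X1, X2, X4, X5} nor all of R2 = {X3, X5}, so the common attributes are not a superkey of either fragment. The join is lossy.

No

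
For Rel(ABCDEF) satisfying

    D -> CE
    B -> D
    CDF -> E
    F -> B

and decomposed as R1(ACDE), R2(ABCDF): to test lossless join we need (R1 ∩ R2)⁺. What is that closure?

R1 ∩ R2 = {ACD}.
D → CE applies, adding E
Closure: {ACDE}.

ACDE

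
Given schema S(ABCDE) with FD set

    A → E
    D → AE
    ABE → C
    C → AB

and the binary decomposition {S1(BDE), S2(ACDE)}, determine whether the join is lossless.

Common attributes: S1 ∩ S2 = {DE}.
Closure of {DE}: D → AE applies, adding A. So (DE)⁺ = {ADE}.
The closure contains neither all of S1 = {BDE} nor all of S2 = {ACDE}, so the common attributes are not a superkey of either fragment. The join is lossy.

No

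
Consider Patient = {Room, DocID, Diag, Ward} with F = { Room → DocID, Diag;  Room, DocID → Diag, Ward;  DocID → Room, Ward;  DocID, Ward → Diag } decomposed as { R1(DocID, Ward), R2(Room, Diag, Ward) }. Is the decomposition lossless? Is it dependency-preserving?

lossy and not dependency-preserving

Lossless test: (Ward)⁺ = {Ward}, which is a superkey of neither fragment — lossy.
Dependency preservation: the restricted closure of {Room} across the fragments never reaches {DocID, Diag}, so Room → DocID, Diag cannot be enforced without a join — not preserved.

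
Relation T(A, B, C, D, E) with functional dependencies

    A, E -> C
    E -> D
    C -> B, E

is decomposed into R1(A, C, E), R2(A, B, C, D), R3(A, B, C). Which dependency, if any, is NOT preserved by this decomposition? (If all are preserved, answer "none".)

E -> D

Check E → D: no single fragment contains all of {D, E}, and the restricted closure of {E} across the fragments never reaches {D}.
A, E → C is preserved.
C → B, E is preserved.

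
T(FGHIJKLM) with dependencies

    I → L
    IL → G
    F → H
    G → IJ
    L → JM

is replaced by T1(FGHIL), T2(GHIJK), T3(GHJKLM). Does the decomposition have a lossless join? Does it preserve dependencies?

lossy but dependency-preserving

Lossless test (chase): Rows 1 and 2 agree on I; apply I→L and equate their L entries. Rows 1 and 2 agree on G; apply G→IJ and equate their IJ entries. Rows 1 and 3 agree on G; apply G→IJ and equate their IJ entries. Rows 1 and 2 agree on L; apply L→JM and equate their JM entries. Rows 1 and 3 agree on L; apply L→JM and equate their JM entries. No row becomes fully distinguished — the join is lossy.
Dependency preservation: every FD's attributes lie within a single fragment, so each can be enforced locally — preserved.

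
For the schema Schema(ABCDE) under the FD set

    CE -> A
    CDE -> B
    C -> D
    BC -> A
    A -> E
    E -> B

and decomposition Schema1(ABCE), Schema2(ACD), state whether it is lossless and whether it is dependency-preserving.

Lossless test: (AC)⁺ = {ABCDE}, which contains all of one fragment — lossless.
Dependency preservation: CDE → B is not contained in any single fragment, but the restricted closure of its left-hand side across the fragments still reaches the right-hand side; the remaining FDs each lie inside some fragment. All dependencies are preserved.

lossless and dependency-preserving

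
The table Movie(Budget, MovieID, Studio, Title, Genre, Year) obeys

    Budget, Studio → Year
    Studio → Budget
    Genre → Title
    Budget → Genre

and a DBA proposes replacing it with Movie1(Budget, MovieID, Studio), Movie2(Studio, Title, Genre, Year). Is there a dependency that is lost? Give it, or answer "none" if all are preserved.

Check Budget → Genre: no single fragment contains all of {Budget, Genre}, and the restricted closure of {Budget} across the fragments never reaches {Genre}.
Budget, Studio → Year is preserved.
Studio → Budget is preserved.
Genre → Title is preserved.

Budget → Genre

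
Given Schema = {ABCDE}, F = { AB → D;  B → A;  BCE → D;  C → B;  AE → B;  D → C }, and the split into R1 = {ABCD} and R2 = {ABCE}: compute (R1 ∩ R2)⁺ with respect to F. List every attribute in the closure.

R1 ∩ R2 = {ABC}.
AB → D applies, adding D
Closure: {ABCD}.

ABCD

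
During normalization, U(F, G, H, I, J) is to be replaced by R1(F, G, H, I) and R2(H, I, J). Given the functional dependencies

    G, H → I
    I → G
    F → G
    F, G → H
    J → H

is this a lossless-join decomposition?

No

Common attributes: R1 ∩ R2 = {H, I}.
Closure of {H, I}: I → G applies, adding G. So (H, I)⁺ = {G, H, I}.
The closure contains neither all of R1 = {F, G, H, I} nor all of R2 = {H, I, J}, so the common attributes are not a superkey of either fragment. The join is lossy.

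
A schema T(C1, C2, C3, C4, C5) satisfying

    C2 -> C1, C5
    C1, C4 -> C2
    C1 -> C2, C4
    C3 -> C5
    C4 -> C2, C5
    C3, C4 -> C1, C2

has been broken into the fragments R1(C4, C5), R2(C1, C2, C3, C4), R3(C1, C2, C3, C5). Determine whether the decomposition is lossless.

Yes

Chase test. Columns are C1, C2, C3, C4, C5; row i has aⱼ where attribute j ∈ Ri, else bᵢⱼ.
Initial tableau (one row per fragment):
  row 1: b11 b12 b13 a4 a5
  row 2: a1 a2 a3 a4 b25
  row 3: a1 a2 a3 b34 a5
Rows 2 and 3 agree on C2; apply C2→C1, C5 and equate their C1, C5 entries.
Rows 2 and 3 agree on C1; apply C1→C2, C4 and equate their C2, C4 entries.
Rows 1 and 2 agree on C4; apply C4→C2, C5 and equate their C2, C5 entries.
Rows 1 and 2 agree on C2; apply C2→C1, C5 and equate their C1, C5 entries.
Row 2 is now all distinguished symbols — the join is lossless.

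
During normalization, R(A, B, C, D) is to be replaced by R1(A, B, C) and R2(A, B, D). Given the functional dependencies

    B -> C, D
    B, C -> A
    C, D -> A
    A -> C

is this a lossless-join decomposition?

Common attributes: R1 ∩ R2 = {A, B}.
Closure of {A, B}: B → C, D applies, adding C, D. So (A, B)⁺ = {A, B, C, D}.
This closure contains every attribute of R1, so R1 ∩ R2 → R1. The join is lossless.

Yes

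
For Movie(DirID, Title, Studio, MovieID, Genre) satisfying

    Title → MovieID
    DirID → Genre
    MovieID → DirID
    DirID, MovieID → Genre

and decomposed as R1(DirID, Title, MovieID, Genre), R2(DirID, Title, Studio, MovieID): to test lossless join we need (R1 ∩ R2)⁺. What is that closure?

R1 ∩ R2 = {DirID, Title, MovieID}.
DirID → Genre applies, adding Genre
Closure: {DirID, Title, MovieID, Genre}.

DirID, Title, MovieID, Genre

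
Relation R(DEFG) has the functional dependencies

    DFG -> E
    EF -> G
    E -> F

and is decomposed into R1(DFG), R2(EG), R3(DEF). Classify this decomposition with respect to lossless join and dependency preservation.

lossless but not dependency-preserving

Lossless test (chase): Rows 2 and 3 agree on E; apply E→F and equate their F entries. Rows 2 and 3 agree on EF; apply EF→G and equate their G entries. Rows 1 and 3 agree on DFG; apply DFG→E and equate their E entries. Row 1 is now all distinguished symbols — the join is lossless.
Dependency preservation: the restricted closure of {DFG} across the fragments never reaches {E}, so DFG → E cannot be enforced without a join — not preserved.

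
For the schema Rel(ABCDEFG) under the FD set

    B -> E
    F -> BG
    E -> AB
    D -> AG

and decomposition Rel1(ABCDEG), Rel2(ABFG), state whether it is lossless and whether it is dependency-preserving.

lossy but dependency-preserving

Lossless test: (ABG)⁺ = {ABEG}, which is a superkey of neither fragment — lossy.
Dependency preservation: every FD's attributes lie within a single fragment, so each can be enforced locally — preserved.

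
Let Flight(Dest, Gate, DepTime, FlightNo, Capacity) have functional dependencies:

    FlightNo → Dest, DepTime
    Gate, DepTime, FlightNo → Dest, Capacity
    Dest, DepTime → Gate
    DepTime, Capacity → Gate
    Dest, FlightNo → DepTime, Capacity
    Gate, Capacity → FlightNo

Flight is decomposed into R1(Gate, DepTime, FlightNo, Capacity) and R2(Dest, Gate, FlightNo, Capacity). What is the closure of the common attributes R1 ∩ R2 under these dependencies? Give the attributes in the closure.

R1 ∩ R2 = {Gate, FlightNo, Capacity}.
FlightNo → Dest, DepTime applies, adding Dest, DepTime
Closure: {Dest, Gate, DepTime, FlightNo, Capacity}.

Dest, Gate, DepTime, FlightNo, Capacity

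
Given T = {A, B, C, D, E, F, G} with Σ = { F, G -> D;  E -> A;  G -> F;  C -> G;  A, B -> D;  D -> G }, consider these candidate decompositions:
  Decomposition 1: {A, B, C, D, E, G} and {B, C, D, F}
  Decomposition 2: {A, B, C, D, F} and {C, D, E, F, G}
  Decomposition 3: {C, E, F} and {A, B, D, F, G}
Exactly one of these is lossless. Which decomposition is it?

Decomposition 1

Decomposition 1: common = {B, C, D}, closure = {B, C, D, F, G} → lossless.
Decomposition 2: common = {C, D, F}, closure = {C, D, F, G} → lossy.
Decomposition 3: common = {F}, closure = {F} → lossy.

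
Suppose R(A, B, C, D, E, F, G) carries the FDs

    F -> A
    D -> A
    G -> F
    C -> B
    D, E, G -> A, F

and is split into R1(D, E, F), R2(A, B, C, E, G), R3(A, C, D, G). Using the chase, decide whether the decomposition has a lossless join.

No

Chase test. Columns are A, B, C, D, E, F, G; row i has aⱼ where attribute j ∈ Ri, else bᵢⱼ.
Initial tableau (one row per fragment):
  row 1: b11 b12 b13 a4 a5 a6 b17
  row 2: a1 a2 a3 b24 a5 b26 a7
  row 3: a1 b32 a3 a4 b35 b36 a7
Rows 1 and 3 agree on D; apply D→A and equate their A entries.
Rows 2 and 3 agree on G; apply G→F and equate their F entries.
Rows 2 and 3 agree on C; apply C→B and equate their B entries.
No row becomes fully distinguished — the join is lossy.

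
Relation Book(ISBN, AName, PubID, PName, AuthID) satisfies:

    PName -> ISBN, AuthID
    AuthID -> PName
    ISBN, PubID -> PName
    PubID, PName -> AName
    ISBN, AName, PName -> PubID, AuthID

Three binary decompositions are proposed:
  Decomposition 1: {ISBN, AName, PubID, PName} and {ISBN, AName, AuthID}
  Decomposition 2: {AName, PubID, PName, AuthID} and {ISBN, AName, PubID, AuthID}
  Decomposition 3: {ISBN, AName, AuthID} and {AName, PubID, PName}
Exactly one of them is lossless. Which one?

Decomposition 1: common = {ISBN, AName}, closure = {ISBN, AName} → lossy.
Decomposition 2: common = {AName, PubID, AuthID}, closure = {ISBN, AName, PubID, PName, AuthID} → lossless.
Decomposition 3: common = {AName}, closure = {AName} → lossy.

Decomposition 2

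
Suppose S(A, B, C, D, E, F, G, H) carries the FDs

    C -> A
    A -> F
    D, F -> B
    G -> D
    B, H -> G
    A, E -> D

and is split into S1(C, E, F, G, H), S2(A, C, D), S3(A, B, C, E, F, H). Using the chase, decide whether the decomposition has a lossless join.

Chase test. Columns are A, B, C, D, E, F, G, H; row i has aⱼ where attribute j ∈ Si, else bᵢⱼ.
Initial tableau (one row per fragment):
  row 1: b11 b12 a3 b14 a5 a6 a7 a8
  row 2: a1 b22 a3 a4 b25 b26 b27 b28
  row 3: a1 a2 a3 b34 a5 a6 b37 a8
Rows 1 and 2 agree on C; apply C→A and equate their A entries.
Rows 1 and 2 agree on A; apply A→F and equate their F entries.
Rows 1 and 3 agree on A, E; apply A, E→D and equate their D entries.
Rows 1 and 3 agree on D, F; apply D, F→B and equate their B entries.
Rows 1 and 3 agree on B, H; apply B, H→G and equate their G entries.
No row becomes fully distinguished — the join is lossy.

No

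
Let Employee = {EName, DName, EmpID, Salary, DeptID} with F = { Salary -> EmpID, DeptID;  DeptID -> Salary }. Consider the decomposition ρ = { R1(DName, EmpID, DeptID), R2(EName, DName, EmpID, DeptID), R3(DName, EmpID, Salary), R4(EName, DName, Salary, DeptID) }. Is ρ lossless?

Yes

Chase test. Columns are EName, DName, EmpID, Salary, DeptID; row i has aⱼ where attribute j ∈ Ri, else bᵢⱼ.
Initial tableau (one row per fragment):
  row 1: b11 a2 a3 b14 a5
  row 2: a1 a2 a3 b24 a5
  row 3: b31 a2 a3 a4 b35
  row 4: a1 a2 b43 a4 a5
Rows 3 and 4 agree on Salary; apply Salary→EmpID, DeptID and equate their EmpID, DeptID entries.
Rows 1 and 2 agree on DeptID; apply DeptID→Salary and equate their Salary entries.
Rows 1 and 3 agree on DeptID; apply DeptID→Salary and equate their Salary entries.
Row 2 is now all distinguished symbols — the join is lossless.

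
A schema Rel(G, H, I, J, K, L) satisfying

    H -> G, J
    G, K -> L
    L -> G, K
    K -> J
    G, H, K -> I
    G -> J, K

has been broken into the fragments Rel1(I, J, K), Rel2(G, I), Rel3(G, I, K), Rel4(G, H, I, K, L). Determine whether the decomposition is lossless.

Chase test. Columns are G, H, I, J, K, L; row i has aⱼ where attribute j ∈ Reli, else bᵢⱼ.
Initial tableau (one row per fragment):
  row 1: b11 b12 a3 a4 a5 b16
  row 2: a1 b22 a3 b24 b25 b26
  row 3: a1 b32 a3 b34 a5 b36
  row 4: a1 a2 a3 b44 a5 a6
Rows 3 and 4 agree on G, K; apply G, K→L and equate their L entries.
Rows 1 and 3 agree on K; apply K→J and equate their J entries.
Rows 1 and 4 agree on K; apply K→J and equate their J entries.
Rows 2 and 3 agree on G; apply G→J, K and equate their J, K entries.
Rows 2 and 3 agree on G, K; apply G, K→L and equate their L entries.
Row 4 is now all distinguished symbols — the join is lossless.

Yes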